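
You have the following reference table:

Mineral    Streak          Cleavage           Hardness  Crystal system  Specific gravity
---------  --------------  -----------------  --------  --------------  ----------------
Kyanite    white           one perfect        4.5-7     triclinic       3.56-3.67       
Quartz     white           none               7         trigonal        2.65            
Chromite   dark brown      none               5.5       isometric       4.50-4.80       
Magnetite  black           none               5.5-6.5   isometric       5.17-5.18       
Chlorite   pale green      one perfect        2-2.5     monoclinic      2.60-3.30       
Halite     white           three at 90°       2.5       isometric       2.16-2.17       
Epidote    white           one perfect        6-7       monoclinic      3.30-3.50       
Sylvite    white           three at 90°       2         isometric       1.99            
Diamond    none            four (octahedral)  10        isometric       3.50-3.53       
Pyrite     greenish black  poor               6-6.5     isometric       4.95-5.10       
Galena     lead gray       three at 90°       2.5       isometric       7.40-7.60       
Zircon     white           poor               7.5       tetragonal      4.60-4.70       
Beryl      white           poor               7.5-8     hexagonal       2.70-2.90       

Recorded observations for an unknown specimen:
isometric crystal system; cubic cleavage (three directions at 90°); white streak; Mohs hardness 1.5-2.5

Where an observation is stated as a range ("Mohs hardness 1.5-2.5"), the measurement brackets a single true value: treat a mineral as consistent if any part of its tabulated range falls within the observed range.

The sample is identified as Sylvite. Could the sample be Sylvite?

Isometric crystal system — is consistent with Sylvite (isometric system).
Cubic cleavage (three directions at 90°) — is consistent with Sylvite (cleavage three at 90°).
White streak — is consistent with Sylvite (white streak).
Mohs hardness 1.5-2.5 — is consistent with Sylvite (hardness 2).
Nothing contradicts Sylvite.

Consistent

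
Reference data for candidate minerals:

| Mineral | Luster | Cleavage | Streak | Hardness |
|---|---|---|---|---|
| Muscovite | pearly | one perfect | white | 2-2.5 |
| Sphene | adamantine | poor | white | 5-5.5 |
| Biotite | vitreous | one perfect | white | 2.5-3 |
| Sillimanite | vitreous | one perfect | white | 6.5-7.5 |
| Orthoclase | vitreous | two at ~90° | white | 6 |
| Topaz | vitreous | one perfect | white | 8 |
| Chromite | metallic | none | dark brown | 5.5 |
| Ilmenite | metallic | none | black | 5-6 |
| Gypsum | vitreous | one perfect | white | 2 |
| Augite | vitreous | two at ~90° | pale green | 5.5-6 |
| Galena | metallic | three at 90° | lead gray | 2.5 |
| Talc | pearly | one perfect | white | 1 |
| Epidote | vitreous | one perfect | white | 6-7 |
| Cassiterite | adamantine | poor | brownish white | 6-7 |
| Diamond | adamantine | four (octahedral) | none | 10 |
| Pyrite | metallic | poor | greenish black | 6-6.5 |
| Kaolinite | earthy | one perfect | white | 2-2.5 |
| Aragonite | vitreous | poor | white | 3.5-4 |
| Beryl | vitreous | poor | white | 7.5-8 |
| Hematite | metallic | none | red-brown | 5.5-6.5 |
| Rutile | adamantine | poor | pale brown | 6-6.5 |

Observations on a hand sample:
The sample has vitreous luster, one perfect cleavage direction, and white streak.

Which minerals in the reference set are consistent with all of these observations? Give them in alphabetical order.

Biotite, Epidote, Gypsum, Sillimanite, Topaz

Vitreous luster: only Biotite, Sillimanite, Orthoclase, Topaz, Gypsum, Augite, Epidote, Aragonite, Beryl remain.
One perfect cleavage direction rules out Orthoclase, Augite, Aragonite, Beryl.
White streak: consistent with all remaining minerals.
The minerals that satisfy all observations are Biotite, Epidote, Gypsum, Sillimanite, Topaz.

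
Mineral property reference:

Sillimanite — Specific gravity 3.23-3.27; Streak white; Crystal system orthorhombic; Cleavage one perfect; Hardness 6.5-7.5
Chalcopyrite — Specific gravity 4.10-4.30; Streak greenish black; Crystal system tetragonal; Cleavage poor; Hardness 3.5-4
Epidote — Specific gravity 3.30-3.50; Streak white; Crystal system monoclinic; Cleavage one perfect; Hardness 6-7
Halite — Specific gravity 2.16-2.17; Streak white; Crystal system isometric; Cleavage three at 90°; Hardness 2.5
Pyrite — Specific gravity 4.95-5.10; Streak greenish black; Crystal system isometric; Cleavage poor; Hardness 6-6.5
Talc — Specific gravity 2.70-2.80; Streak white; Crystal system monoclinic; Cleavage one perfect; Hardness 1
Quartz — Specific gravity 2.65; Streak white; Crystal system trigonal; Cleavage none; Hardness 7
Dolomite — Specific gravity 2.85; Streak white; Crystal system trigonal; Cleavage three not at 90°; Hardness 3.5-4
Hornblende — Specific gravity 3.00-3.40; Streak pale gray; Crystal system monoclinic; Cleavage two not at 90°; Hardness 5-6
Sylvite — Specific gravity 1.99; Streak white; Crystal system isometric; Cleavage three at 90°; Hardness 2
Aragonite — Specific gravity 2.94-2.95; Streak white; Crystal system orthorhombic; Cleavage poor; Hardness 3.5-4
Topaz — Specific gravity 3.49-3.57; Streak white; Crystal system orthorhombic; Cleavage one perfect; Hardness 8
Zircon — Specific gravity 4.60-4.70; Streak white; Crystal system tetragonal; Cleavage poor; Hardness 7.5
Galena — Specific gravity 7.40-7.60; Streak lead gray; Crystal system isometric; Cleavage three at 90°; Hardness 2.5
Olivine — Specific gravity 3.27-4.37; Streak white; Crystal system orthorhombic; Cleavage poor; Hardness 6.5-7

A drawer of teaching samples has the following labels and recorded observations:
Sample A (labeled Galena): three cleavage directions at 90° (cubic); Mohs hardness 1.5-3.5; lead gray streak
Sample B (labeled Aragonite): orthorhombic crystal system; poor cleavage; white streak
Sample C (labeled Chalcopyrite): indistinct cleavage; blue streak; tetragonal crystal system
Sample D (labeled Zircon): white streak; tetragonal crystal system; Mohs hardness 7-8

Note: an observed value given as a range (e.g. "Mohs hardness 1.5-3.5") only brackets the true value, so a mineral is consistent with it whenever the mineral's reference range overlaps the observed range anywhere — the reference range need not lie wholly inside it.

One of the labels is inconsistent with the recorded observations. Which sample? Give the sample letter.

Sample A: observations are consistent with Galena.
Sample B: observations are consistent with Aragonite.
Sample C: blue streak is outside the reference for Chalcopyrite (greenish black streak) — mislabeled.
Sample D: observations are consistent with Zircon.
The mislabeled specimen is C.

C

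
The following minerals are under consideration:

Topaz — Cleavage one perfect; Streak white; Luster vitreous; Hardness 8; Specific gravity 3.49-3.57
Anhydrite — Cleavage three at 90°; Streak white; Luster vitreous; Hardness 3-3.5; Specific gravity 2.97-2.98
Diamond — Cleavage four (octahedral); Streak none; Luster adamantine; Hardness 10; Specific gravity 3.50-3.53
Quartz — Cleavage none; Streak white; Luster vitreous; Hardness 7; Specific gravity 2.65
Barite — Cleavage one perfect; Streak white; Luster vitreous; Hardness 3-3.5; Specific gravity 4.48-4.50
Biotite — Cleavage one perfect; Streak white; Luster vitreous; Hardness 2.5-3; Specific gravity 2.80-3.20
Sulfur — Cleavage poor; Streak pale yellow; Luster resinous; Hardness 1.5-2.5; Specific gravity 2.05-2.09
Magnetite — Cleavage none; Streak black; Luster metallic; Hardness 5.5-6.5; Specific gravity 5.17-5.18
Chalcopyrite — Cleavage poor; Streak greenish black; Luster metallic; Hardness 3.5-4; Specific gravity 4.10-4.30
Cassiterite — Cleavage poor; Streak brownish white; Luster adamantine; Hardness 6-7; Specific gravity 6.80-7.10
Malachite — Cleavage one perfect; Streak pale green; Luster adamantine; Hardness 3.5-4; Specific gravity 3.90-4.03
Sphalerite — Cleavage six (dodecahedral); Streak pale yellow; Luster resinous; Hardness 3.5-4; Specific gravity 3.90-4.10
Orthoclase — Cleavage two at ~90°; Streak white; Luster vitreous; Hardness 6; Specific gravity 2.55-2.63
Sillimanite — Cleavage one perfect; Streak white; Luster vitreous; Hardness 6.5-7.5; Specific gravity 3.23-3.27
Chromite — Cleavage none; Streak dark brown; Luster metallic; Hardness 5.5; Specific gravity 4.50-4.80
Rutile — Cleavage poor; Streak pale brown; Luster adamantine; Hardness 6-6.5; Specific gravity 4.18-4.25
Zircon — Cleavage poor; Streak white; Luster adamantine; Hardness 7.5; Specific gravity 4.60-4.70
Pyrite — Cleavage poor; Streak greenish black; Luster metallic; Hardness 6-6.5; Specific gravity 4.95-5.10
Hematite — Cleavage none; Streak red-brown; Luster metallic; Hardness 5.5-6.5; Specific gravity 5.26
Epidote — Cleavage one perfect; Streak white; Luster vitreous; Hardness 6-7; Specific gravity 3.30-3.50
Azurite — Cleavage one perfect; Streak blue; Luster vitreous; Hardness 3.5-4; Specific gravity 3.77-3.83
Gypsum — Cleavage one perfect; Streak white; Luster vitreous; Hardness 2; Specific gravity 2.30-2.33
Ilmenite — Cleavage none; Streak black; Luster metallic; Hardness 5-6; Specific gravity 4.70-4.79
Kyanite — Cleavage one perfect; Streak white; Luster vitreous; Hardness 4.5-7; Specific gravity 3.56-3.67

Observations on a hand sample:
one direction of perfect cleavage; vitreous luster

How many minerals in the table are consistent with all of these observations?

One direction of perfect cleavage — only Topaz, Barite, Biotite, Malachite, Sillimanite, Epidote, Azurite, Gypsum, Kyanite remain.
Vitreous luster eliminates Malachite.
Consistent with every observation: Azurite, Barite, Biotite, Epidote, Gypsum, Kyanite, Sillimanite, Topaz.
That is 8 minerals.

8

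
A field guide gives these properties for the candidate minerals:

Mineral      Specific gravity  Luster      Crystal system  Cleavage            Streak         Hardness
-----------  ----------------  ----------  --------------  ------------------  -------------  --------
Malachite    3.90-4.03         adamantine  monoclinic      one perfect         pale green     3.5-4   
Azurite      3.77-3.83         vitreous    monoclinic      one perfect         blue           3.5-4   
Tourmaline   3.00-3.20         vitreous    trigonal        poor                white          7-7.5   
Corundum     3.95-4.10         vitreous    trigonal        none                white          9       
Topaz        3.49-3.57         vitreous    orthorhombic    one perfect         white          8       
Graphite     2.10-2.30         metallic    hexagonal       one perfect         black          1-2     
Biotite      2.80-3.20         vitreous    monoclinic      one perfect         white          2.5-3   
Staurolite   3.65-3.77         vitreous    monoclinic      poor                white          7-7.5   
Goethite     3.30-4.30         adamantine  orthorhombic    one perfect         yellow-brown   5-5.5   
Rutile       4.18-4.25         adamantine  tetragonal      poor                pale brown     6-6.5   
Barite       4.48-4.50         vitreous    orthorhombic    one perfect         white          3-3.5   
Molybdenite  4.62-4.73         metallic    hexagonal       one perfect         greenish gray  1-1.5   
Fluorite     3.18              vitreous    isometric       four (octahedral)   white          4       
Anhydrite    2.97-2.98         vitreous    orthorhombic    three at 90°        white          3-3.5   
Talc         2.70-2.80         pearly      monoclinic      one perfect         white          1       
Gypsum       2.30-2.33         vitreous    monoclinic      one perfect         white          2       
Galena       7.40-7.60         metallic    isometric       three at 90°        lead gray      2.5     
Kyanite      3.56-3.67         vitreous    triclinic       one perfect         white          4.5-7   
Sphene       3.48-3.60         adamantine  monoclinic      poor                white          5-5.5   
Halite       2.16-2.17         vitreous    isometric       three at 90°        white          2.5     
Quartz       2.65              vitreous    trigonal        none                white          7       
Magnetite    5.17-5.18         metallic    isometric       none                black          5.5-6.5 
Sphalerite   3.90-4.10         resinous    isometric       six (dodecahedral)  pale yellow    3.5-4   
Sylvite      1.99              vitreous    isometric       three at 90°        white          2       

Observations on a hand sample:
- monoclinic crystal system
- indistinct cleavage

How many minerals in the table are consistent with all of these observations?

Monoclinic crystal system: leaves Malachite, Azurite, Biotite, Staurolite, Talc, Gypsum, Sphene.
Indistinct cleavage: only Staurolite, Sphene remain.
The minerals that satisfy all observations are Sphene, Staurolite.
That is 2 minerals.

2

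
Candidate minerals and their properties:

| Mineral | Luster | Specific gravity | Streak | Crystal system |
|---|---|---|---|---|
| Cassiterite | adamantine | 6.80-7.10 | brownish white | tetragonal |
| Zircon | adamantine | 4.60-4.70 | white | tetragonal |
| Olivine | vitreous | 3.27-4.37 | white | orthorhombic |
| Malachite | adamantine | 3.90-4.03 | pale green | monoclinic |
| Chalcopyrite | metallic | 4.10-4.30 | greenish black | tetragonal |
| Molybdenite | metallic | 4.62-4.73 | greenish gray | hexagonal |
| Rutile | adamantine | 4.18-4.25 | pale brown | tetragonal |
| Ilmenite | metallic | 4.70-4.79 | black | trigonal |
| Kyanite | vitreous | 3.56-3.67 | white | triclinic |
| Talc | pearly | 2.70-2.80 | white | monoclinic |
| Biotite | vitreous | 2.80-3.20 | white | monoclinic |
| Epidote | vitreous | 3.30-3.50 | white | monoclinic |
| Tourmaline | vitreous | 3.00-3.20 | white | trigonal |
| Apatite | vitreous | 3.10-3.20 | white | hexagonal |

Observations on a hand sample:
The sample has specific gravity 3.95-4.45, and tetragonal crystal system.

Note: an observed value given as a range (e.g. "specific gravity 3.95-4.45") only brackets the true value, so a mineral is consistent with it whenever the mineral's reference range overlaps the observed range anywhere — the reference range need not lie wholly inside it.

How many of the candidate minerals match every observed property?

Specific gravity 3.95-4.45: narrows the field to Olivine, Malachite, Chalcopyrite, Rutile.
Tetragonal crystal system rules out Olivine, Malachite.
The minerals that satisfy all observations are Chalcopyrite, Rutile.
That is 2 minerals.

2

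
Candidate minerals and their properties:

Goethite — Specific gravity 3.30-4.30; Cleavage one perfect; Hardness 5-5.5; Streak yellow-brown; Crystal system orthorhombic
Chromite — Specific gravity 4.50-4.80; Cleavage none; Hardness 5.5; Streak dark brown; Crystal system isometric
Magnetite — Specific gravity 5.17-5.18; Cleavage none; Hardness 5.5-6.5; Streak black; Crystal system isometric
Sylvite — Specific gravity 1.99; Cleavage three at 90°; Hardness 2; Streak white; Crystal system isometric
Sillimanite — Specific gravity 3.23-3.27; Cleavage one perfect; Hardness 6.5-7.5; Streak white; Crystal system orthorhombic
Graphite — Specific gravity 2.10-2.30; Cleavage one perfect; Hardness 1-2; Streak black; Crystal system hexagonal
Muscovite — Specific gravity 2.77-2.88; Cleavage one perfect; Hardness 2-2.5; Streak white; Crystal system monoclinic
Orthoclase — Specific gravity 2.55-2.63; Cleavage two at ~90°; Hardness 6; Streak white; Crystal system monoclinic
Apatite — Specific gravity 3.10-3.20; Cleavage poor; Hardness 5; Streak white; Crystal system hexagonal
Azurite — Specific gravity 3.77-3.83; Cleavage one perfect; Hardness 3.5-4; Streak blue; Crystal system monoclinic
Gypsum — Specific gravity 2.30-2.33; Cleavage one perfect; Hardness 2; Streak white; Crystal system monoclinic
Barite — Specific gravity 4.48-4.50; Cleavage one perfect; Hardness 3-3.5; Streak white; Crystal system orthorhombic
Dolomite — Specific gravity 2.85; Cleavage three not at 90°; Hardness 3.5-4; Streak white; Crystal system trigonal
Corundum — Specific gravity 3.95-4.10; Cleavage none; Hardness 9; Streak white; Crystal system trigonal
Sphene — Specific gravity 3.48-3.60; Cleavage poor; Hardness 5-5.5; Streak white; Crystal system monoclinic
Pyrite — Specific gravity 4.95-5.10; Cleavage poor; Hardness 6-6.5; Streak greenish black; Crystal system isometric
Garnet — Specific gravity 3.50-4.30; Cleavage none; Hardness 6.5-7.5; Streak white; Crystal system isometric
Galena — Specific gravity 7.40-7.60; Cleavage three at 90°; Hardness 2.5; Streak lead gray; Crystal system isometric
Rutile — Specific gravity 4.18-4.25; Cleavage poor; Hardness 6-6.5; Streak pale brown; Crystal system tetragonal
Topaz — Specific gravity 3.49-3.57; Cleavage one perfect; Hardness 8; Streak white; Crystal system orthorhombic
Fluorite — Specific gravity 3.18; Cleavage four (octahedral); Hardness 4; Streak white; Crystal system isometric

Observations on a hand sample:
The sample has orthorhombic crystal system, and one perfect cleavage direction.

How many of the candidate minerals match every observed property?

4

Orthorhombic crystal system — only Goethite, Sillimanite, Barite, Topaz remain.
One perfect cleavage direction — all remaining candidates fit.
Consistent with every observation: Barite, Goethite, Sillimanite, Topaz.
That is 4 minerals.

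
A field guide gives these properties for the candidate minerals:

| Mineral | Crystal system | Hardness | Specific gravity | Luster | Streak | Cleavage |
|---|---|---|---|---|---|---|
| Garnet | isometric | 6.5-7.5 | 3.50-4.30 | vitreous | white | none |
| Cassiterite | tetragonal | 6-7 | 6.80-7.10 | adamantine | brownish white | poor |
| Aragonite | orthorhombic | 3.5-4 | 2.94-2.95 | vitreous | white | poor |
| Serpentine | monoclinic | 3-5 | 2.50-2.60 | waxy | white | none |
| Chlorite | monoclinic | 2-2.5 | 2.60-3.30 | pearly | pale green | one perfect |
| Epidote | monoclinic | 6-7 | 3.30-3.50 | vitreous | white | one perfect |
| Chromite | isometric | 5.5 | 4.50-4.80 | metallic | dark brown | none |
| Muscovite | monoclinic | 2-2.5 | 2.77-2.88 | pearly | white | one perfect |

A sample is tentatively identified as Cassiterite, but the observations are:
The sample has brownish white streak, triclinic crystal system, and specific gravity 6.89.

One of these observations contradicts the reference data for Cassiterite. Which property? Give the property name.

crystal system

Brownish white streak: Cassiterite has brownish white streak — matches.
Triclinic crystal system: Cassiterite has tetragonal system — does not match.
Specific gravity 6.89: Cassiterite has SG 6.80-7.10 — matches.
Only the crystal system is inconsistent.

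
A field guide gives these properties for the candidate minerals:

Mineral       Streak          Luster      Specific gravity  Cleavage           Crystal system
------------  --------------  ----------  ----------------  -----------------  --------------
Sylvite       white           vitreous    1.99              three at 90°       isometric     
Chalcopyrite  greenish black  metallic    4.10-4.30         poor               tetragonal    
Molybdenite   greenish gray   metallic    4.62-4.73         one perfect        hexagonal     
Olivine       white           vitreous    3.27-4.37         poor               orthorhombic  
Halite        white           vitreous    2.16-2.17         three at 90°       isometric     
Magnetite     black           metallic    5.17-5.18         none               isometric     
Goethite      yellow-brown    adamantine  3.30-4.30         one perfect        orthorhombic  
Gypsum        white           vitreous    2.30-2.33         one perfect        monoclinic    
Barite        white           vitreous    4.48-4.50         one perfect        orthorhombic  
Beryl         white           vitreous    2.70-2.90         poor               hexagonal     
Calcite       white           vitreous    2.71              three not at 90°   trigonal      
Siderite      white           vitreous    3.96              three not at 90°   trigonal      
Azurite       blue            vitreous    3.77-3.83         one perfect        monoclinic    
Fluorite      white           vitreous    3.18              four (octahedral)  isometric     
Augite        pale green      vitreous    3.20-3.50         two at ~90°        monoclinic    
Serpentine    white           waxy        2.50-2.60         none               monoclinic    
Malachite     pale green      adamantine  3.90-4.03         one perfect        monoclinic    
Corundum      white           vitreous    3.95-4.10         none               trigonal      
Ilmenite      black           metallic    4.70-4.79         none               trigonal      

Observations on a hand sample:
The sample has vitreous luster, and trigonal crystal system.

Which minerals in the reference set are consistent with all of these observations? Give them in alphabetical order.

Calcite, Corundum, Siderite

Vitreous luster — only Sylvite, Olivine, Halite, Gypsum, Barite, Beryl, Calcite, Siderite, Azurite, Fluorite, Augite, Corundum remain.
Trigonal crystal system — leaves Calcite, Siderite, Corundum.
The minerals that satisfy all observations are Calcite, Corundum, Siderite.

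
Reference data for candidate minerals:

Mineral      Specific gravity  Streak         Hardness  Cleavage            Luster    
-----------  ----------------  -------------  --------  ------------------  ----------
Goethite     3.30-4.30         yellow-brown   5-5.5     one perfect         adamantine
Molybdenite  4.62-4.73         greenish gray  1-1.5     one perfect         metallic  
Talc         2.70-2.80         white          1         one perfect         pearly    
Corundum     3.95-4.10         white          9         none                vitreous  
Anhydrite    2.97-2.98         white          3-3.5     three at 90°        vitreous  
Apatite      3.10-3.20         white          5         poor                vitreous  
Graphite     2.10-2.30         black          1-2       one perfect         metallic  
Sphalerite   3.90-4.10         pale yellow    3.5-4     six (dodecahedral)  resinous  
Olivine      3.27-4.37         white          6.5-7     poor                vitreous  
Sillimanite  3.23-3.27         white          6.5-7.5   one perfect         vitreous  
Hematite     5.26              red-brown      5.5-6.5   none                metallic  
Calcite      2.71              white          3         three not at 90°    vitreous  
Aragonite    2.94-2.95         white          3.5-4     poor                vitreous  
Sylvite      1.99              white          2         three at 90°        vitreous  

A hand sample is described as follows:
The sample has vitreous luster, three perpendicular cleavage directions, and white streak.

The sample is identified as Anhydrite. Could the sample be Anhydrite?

Consistent

Vitreous luster — fits Anhydrite (vitreous luster).
Three perpendicular cleavage directions — fits Anhydrite (cleavage three at 90°).
White streak — fits Anhydrite (white streak).
Nothing contradicts Anhydrite.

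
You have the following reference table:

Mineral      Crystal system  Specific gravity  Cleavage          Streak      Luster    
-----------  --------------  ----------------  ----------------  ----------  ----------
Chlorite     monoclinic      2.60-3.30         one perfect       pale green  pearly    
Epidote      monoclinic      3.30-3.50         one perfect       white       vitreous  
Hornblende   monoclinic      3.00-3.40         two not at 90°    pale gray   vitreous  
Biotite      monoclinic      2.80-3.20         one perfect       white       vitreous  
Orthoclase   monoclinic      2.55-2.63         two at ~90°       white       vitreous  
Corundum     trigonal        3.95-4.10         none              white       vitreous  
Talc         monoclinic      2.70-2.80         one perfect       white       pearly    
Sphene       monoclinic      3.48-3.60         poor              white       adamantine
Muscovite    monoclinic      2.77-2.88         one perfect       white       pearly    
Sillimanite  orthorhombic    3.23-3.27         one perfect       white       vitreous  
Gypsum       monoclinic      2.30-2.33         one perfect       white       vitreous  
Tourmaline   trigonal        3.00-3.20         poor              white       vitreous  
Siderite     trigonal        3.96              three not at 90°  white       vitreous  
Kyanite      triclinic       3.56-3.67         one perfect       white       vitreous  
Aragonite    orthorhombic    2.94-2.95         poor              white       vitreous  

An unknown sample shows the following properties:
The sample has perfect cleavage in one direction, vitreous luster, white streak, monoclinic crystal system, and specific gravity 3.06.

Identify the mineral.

Perfect cleavage in one direction — leaves Chlorite, Epidote, Biotite, Talc, Muscovite, Sillimanite, Gypsum, Kyanite.
Vitreous luster rules out Chlorite, Talc, Muscovite.
White streak — every remaining candidate is consistent.
Monoclinic crystal system eliminates Sillimanite, Kyanite.
Specific gravity 3.06 — narrows the field to Biotite.
The only mineral consistent with every observation is Biotite.

Biotite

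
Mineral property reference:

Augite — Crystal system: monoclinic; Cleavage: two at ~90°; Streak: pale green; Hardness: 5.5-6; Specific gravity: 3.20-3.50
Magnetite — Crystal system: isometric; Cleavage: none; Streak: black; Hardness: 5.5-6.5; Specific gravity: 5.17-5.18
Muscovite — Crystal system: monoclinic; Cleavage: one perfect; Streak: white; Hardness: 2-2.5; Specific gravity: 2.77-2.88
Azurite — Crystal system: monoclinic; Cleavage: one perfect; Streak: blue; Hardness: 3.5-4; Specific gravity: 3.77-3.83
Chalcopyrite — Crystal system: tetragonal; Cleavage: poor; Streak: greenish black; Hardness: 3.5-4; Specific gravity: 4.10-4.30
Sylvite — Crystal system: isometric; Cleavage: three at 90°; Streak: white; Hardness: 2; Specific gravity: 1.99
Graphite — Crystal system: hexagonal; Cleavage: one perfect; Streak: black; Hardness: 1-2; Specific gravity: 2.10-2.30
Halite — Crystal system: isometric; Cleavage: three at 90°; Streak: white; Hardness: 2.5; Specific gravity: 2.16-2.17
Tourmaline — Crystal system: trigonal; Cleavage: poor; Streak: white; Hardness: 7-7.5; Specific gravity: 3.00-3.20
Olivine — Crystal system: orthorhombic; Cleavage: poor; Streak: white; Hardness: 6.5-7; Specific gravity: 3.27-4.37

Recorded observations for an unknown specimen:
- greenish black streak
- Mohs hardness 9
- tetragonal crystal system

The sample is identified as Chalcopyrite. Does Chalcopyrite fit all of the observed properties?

No

Greenish black streak — matches Chalcopyrite (greenish black streak).
Mohs hardness 9 — Chalcopyrite has hardness 3.5-4; a mismatch.
Tetragonal crystal system — matches Chalcopyrite (tetragonal system).
Chalcopyrite is excluded by the hardness.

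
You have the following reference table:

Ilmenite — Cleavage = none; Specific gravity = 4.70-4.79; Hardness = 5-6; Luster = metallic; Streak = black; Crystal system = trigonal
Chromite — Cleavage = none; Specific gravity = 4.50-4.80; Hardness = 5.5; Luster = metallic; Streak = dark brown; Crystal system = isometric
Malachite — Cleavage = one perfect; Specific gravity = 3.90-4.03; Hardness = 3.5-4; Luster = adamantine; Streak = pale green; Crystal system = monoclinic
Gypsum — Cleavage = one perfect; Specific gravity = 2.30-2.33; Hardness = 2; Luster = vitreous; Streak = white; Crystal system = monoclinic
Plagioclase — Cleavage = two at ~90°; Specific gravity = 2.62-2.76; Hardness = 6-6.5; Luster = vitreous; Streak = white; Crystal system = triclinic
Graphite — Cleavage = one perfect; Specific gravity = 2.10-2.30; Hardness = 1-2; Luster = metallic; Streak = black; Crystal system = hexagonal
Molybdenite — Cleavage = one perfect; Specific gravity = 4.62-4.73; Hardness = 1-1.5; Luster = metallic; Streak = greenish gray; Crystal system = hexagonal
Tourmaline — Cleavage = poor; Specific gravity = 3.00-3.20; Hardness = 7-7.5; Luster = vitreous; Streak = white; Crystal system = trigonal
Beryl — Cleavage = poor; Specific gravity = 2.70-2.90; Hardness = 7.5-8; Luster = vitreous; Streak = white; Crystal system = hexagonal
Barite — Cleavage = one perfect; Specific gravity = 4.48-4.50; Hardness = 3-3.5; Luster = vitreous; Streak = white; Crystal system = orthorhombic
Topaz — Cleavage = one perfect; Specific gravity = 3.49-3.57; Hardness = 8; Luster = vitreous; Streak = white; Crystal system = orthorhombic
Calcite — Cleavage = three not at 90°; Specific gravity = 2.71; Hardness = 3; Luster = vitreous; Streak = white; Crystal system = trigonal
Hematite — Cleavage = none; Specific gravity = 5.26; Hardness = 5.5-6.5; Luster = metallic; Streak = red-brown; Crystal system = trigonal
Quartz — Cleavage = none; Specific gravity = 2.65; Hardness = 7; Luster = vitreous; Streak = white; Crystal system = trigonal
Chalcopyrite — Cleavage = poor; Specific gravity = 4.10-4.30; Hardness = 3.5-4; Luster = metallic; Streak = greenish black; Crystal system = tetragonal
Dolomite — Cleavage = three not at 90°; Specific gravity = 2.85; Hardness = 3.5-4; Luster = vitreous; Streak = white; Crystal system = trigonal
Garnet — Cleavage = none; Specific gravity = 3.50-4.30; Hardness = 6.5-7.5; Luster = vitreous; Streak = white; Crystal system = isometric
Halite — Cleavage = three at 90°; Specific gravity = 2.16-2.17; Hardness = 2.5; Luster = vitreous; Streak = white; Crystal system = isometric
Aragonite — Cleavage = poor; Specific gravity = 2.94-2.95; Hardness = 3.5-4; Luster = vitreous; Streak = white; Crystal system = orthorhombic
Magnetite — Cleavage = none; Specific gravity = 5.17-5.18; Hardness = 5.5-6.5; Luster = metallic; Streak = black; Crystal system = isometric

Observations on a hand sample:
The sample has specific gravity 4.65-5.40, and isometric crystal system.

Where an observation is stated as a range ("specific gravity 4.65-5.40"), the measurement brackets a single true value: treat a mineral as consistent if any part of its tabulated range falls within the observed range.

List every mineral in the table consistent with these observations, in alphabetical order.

Specific gravity 4.65-5.40 — Ilmenite, Chromite, Molybdenite, Hematite, Magnetite remain.
Isometric crystal system — leaves Chromite, Magnetite.
The minerals that satisfy all observations are Chromite, Magnetite.

Chromite, Magnetite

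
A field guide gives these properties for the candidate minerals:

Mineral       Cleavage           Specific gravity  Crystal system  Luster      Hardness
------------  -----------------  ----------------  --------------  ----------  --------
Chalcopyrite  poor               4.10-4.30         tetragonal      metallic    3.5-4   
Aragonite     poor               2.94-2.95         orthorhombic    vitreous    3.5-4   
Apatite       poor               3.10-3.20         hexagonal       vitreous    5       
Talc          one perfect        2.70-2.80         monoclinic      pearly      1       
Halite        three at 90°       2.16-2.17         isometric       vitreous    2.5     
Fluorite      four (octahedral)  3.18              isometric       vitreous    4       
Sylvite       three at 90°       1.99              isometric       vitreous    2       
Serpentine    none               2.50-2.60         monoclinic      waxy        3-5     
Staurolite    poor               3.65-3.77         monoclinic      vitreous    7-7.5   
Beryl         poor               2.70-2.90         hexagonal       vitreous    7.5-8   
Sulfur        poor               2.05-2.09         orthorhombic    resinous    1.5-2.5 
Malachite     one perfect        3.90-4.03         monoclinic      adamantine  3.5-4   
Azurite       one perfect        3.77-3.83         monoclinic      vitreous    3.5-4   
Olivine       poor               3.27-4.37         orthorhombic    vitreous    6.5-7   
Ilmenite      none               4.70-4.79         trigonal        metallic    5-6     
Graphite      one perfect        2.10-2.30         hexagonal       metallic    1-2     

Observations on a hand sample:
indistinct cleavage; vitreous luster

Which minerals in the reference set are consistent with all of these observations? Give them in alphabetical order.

Indistinct cleavage — only Chalcopyrite, Aragonite, Apatite, Staurolite, Beryl, Sulfur, Olivine remain.
Vitreous luster excludes Chalcopyrite, Sulfur.
The minerals that satisfy all observations are Apatite, Aragonite, Beryl, Olivine, Staurolite.

Apatite, Aragonite, Beryl, Olivine, Staurolite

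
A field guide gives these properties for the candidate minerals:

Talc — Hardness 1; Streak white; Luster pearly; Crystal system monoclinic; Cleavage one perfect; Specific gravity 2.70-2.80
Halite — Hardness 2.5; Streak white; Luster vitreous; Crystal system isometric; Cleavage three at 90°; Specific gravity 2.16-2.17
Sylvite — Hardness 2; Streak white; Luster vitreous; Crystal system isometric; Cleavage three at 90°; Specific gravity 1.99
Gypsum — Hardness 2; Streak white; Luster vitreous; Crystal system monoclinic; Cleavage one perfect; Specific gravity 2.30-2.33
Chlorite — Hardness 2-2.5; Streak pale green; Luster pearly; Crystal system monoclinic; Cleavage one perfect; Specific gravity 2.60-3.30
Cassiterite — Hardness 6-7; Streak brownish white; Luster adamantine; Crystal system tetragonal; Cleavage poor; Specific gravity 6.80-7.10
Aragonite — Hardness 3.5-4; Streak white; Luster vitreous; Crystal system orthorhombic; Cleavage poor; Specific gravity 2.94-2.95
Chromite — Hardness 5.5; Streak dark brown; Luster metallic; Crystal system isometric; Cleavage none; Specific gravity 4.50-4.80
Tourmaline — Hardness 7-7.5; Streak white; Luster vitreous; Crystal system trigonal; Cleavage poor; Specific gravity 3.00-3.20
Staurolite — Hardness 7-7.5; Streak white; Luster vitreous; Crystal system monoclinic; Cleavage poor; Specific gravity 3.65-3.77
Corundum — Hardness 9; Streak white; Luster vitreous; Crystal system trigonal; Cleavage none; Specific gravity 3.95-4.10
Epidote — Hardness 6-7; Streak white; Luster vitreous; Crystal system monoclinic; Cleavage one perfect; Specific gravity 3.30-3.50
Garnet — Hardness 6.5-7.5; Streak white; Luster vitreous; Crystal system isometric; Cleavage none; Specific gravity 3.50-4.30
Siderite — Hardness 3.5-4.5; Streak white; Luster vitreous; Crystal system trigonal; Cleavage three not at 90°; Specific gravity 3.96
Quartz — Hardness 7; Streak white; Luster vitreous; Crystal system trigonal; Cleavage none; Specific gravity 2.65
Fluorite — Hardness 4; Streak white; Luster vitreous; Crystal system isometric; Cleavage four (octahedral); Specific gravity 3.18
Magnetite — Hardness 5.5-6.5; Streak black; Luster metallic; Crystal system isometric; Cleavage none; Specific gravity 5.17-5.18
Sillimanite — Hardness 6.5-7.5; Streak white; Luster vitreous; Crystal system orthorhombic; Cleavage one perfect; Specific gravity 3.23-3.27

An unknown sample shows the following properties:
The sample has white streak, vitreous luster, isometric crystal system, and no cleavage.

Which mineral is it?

Garnet

White streak rules out Chlorite, Cassiterite, Chromite, Magnetite.
Vitreous luster is inconsistent with Talc.
Isometric crystal system — Halite, Sylvite, Garnet, Fluorite remain.
No cleavage — narrows the field to Garnet.
The only mineral consistent with every observation is Garnet.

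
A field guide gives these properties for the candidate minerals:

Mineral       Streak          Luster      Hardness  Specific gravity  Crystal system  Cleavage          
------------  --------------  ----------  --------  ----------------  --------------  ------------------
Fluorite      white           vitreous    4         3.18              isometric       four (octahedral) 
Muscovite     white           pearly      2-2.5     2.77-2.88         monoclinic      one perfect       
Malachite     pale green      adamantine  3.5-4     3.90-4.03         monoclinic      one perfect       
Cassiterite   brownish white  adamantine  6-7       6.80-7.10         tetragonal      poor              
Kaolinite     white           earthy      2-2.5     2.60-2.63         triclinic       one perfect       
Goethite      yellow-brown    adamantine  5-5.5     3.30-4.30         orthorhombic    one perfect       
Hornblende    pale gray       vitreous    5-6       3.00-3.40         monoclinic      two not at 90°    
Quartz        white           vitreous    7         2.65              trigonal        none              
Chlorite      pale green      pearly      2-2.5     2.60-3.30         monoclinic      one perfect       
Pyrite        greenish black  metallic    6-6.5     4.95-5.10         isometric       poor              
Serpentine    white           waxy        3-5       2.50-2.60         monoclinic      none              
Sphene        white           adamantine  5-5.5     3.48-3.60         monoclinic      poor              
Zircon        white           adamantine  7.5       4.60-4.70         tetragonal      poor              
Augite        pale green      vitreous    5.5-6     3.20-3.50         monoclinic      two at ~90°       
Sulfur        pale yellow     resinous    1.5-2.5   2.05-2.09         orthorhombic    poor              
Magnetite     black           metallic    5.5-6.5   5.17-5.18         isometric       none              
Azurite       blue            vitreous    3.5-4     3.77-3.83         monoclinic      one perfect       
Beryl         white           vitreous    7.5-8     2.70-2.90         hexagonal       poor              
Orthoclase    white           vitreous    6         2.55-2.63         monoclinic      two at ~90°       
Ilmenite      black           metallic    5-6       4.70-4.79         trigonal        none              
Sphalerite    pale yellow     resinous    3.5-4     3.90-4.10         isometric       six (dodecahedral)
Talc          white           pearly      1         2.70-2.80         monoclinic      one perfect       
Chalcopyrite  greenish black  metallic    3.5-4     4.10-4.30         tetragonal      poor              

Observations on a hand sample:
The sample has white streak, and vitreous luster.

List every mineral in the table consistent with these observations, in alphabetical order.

White streak: leaves Fluorite, Muscovite, Kaolinite, Quartz, Serpentine, Sphene, Zircon, Beryl, Orthoclase, Talc.
Vitreous luster: only Fluorite, Quartz, Beryl, Orthoclase remain.
Remaining candidates: Beryl, Fluorite, Orthoclase, Quartz.

Beryl, Fluorite, Orthoclase, Quartz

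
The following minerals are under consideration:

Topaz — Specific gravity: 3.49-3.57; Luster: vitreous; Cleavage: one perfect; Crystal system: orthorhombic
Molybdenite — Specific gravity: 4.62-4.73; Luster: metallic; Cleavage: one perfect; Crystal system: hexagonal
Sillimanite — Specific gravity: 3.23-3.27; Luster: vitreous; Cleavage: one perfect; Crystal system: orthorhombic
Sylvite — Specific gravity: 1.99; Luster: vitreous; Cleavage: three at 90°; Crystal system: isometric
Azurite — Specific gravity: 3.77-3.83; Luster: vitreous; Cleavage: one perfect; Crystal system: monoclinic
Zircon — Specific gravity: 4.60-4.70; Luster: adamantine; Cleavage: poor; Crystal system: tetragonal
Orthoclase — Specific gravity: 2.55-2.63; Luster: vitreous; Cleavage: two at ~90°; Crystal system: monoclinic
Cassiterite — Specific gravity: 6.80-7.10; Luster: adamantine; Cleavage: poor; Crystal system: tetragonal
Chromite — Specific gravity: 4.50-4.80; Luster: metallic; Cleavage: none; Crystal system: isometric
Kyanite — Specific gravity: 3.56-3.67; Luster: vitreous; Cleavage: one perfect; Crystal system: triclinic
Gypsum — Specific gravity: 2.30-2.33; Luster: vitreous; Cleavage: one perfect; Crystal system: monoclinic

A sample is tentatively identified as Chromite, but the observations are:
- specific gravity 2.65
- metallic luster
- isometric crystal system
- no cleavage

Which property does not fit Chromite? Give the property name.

specific gravity

Specific gravity 2.65: Chromite has SG 4.50-4.80 — inconsistent.
Metallic luster: Chromite has metallic luster — agrees.
Isometric crystal system: Chromite has isometric system — agrees.
No cleavage: Chromite has cleavage none — agrees.
Everything matches except the specific gravity.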